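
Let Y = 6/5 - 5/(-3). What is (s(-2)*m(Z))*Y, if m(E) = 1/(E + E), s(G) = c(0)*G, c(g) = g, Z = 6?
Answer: 0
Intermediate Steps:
Y = 43/15 (Y = 6*(⅕) - 5*(-⅓) = 6/5 + 5/3 = 43/15 ≈ 2.8667)
s(G) = 0 (s(G) = 0*G = 0)
m(E) = 1/(2*E)
(s(-2)*m(Z))*Y = (0*((½)/6))*(43/15) = (0*((½)*(⅙)))*(43/15) = (0*(1/12))*(43/15) = 0*(43/15) = 0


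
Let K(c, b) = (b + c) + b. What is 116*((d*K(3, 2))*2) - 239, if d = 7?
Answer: 11129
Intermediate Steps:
K(c, b) = c + 2*b
116*((d*K(3, 2))*2) - 239 = 116*((7*(3 + 2*2))*2) - 239 = 116*((7*(3 + 4))*2) - 239 = 116*((7*7)*2) - 239 = 116*(49*2) - 239 = 116*98 - 239 = 11368 - 239 = 11129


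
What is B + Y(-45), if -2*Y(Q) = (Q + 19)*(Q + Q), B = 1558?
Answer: 388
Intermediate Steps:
Y(Q) = -Q*(19 + Q) (Y(Q) = -(Q + 19)*(Q + Q)/2 = -(19 + Q)*2*Q/2 = -Q*(19 + Q))
B + Y(-45) = 1558 - 1*(-45)*(19 - 45) = 1558 - 1*(-45)*(-26) = 1558 - 1170 = 388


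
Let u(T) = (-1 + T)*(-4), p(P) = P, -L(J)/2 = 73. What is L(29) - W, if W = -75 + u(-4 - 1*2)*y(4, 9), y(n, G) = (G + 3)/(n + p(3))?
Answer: -119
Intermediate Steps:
L(J) = -146 (L(J) = -2*73 = -146)
u(T) = 4 - 4*T
y(n, G) = (3 + G)/(3 + n) (y(n, G) = (G + 3)/(n + 3) = (3 + G)/(3 + n))
W = -27 (W = -75 + (4 - 4*(-4 - 1*2))*((3 + 9)/(3 + 4)) = -75 + (4 - 4*(-4 - 2))*(12/7) = -75 + (4 - 4*(-6))*((1/7)*12) = -75 + (4 + 24)*(12/7) = -75 + 28*(12/7) = -75 + 48 = -27)
L(29) - W = -146 - 1*(-27) = -146 + 27 = -119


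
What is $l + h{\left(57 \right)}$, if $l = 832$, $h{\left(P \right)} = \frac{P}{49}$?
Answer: $\frac{40825}{49} \approx 833.16$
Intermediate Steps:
$h{\left(P \right)} = \frac{P}{49}$ ($h{\left(P \right)} = P \frac{1}{49} = \frac{P}{49}$)
$l + h{\left(57 \right)} = 832 + \frac{1}{49} \cdot 57 = 832 + \frac{57}{49} = \frac{40825}{49}$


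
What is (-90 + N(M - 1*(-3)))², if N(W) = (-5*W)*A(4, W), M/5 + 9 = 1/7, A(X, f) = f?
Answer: 178096660225/2401 ≈ 7.4176e+7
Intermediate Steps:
M = -310/7 (M = -45 + 5/7 = -310/7 ≈ -44.286)
N(W) = -5*W² (N(W) = (-5*W)*W = -5*W²)
(-90 + N(M - 1*(-3)))² = (-90 - 5*(-310/7 - 1*(-3))²)² = (-90 - 5*(-310/7 + 3)²)² = (-90 - 5*(-289/7)²)² = (-90 - 5*83521/49)² = (-90 - 417605/49)² = (-422015/49)² = 178096660225/2401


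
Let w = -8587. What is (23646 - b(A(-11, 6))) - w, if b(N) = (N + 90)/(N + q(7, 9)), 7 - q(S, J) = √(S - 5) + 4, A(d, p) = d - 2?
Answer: 225686/7 - 11*√2/14 ≈ 32240.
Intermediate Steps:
A(d, p) = -2 + d
q(S, J) = 3 - √(-5 + S) (q(S, J) = 7 - (√(S - 5) + 4) = 7 - (√(-5 + S) + 4) = 7 - (4 + √(-5 + S)) = 7 + (-4 - √(-5 + S)) = 3 - √(-5 + S))
b(N) = (90 + N)/(3 + N - √2) (b(N) = (N + 90)/(N + (3 - √(-5 + 7))) = (90 + N)/(N + (3 - √2)) = (90 + N)/(3 + N - √2))
(23646 - b(A(-11, 6))) - w = (23646 - (90 + (-2 - 11))/(3 + (-2 - 11) - √2)) - 1*(-8587) = (23646 - (90 - 13)/(3 - 13 - √2)) + 8587 = (23646 - 77/(-10 - √2)) + 8587 = 32233 - 77/(-10 - √2)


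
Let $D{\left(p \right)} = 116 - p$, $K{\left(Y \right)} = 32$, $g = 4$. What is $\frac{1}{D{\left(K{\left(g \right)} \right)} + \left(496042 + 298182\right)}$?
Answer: $\frac{1}{794308} \approx 1.259 \cdot 10^{-6}$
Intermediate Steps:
$\frac{1}{D{\left(K{\left(g \right)} \right)} + \left(496042 + 298182\right)} = \frac{1}{\left(116 - 32\right) + \left(496042 + 298182\right)} = \frac{1}{\left(116 - 32\right) + 794224} = \frac{1}{84 + 794224} = \frac{1}{794308}$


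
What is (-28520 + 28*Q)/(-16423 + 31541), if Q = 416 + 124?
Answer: -6700/7559 ≈ -0.88636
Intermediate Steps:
Q = 540
(-28520 + 28*Q)/(-16423 + 31541) = (-28520 + 28*540)/(-16423 + 31541) = (-28520 + 15120)/15118 = -13400*1/15118 = -6700/7559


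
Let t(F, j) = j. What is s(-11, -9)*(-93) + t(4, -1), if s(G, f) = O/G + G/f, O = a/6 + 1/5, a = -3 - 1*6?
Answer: -41467/330 ≈ -125.66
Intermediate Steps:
a = -9 (a = -3 - 6 = -9)
O = -13/10 (O = -9/6 + 1/5 = -9*⅙ + 1*(⅕) = -3/2 + ⅕ = -13/10 ≈ -1.3000)
s(G, f) = -13/(10*G) + G/f
s(-11, -9)*(-93) + t(4, -1) = (-13/10/(-11) - 11/(-9))*(-93) - 1 = (-13/10*(-1/11) - 11*(-⅑))*(-93) - 1 = (13/110 + 11/9)*(-93) - 1 = (1327/990)*(-93) - 1 = -41137/330 - 1 = -41467/330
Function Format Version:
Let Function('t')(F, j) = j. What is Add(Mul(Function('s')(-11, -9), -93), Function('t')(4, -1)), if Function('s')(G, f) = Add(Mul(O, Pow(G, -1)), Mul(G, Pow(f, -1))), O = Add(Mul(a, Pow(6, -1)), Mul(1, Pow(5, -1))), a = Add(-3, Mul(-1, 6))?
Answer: Rational(-41467, 330) ≈ -125.66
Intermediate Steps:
a = -9 (a = Add(-3, -6) = -9)
O = Rational(-13, 10) (O = Add(Mul(-9, Pow(6, -1)), Mul(1, Pow(5, -1))) = Add(Mul(-9, Rational(1, 6)), Mul(1, Rational(1, 5))) = Add(Rational(-3, 2), Rational(1, 5)) = Rational(-13, 10) ≈ -1.3000)
Function('s')(G, f) = Add(Mul(Rational(-13, 10), Pow(G, -1)), Mul(G, Pow(f, -1)))
Add(Mul(Function('s')(-11, -9), -93), Function('t')(4, -1)) = Add(Mul(Add(Mul(Rational(-13, 10), Pow(-11, -1)), Mul(-11, Pow(-9, -1))), -93), -1) = Add(Mul(Add(Mul(Rational(-13, 10), Rational(-1, 11)), Mul(-11, Rational(-1, 9))), -93), -1) = Add(Mul(Add(Rational(13, 110), Rational(11, 9)), -93), -1) = Add(Mul(Rational(1327, 990), -93), -1) = Add(Rational(-41137, 330), -1) = Rational(-41467, 330)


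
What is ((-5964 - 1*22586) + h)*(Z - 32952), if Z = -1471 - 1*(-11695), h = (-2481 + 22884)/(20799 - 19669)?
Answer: 366387826308/565 ≈ 6.4847e+8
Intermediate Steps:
h = 20403/1130 ≈ 18.056
Z = 10224 (Z = -1471 + 11695 = 10224)
((-5964 - 1*22586) + h)*(Z - 32952) = ((-5964 - 1*22586) + 20403/1130)*(10224 - 32952) = ((-5964 - 22586) + 20403/1130)*(-22728) = (-28550 + 20403/1130)*(-22728) = -32241097/1130*(-22728) = 366387826308/565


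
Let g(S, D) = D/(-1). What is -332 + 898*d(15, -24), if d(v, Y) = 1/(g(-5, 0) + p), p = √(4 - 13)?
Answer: -332 - 898*I/3 ≈ -332.0 - 299.33*I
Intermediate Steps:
g(S, D) = -D (g(S, D) = D*(-1) = -D)
p = 3*I (p = √(-9) = 3*I ≈ 3.0*I)
d(v, Y) = -I/3 (d(v, Y) = 1/(-1*0 + 3*I) = 1/(0 + 3*I) = 1/(3*I) = -I/3)
-332 + 898*d(15, -24) = -332 + 898*(-I/3) = -332 - 898*I/3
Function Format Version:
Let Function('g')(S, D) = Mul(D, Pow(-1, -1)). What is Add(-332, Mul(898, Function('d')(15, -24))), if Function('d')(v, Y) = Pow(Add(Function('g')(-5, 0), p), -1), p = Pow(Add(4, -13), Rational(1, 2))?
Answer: Add(-332, Mul(Rational(-898, 3), I)) ≈ Add(-332.00, Mul(-299.33, I))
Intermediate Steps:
Function('g')(S, D) = Mul(-1, D) (Function('g')(S, D) = Mul(D, -1) = Mul(-1, D))
p = Mul(3, I) (p = Pow(-9, Rational(1, 2)) = Mul(3, I) ≈ Mul(3.0000, I))
Function('d')(v, Y) = Mul(Rational(-1, 3), I) (Function('d')(v, Y) = Pow(Add(Mul(-1, 0), Mul(3, I)), -1) = Pow(Add(0, Mul(3, I)), -1) = Pow(Mul(3, I), -1) = Mul(Rational(-1, 3), I))
Add(-332, Mul(898, Function('d')(15, -24))) = Add(-332, Mul(898, Mul(Rational(-1, 3), I))) = Add(-332, Mul(Rational(-898, 3), I))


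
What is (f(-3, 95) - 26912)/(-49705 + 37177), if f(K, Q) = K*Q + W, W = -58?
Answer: 9085/4176 ≈ 2.1755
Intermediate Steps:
f(K, Q) = -58 + K*Q (f(K, Q) = K*Q - 58 = -58 + K*Q)
(f(-3, 95) - 26912)/(-49705 + 37177) = ((-58 - 3*95) - 26912)/(-49705 + 37177) = ((-58 - 285) - 26912)/(-12528) = (-343 - 26912)*(-1/12528) = -27255*(-1/12528) = 9085/4176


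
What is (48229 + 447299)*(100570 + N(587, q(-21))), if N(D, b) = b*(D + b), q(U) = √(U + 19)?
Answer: 49834259904 + 290874936*I*√2 ≈ 4.9834e+10 + 4.1136e+8*I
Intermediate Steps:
q(U) = √(19 + U)
(48229 + 447299)*(100570 + N(587, q(-21))) = (48229 + 447299)*(100570 + √(19 - 21)*(587 + √(19 - 21))) = 495528*(100570 + √(-2)*(587 + √(-2))) = 495528*(100570 + (I*√2)*(587 + I*√2)) = 495528*(100570 + I*√2*(587 + I*√2)) = 49835250960 + 495528*I*√2*(587 + I*√2)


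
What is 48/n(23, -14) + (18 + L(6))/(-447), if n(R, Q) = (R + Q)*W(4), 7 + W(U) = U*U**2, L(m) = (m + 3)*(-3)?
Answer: 2897/25479 ≈ 0.11370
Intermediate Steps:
L(m) = -9 - 3*m (L(m) = (3 + m)*(-3) = -9 - 3*m)
W(U) = -7 + U**3 (W(U) = -7 + U*U**2 = -7 + U**3)
n(R, Q) = 57*Q + 57*R (n(R, Q) = (R + Q)*(-7 + 4**3) = (Q + R)*(-7 + 64) = (Q + R)*57 = 57*Q + 57*R)
48/n(23, -14) + (18 + L(6))/(-447) = 48/(57*(-14) + 57*23) + (18 + (-9 - 3*6))/(-447) = 48/(-798 + 1311) + (18 + (-9 - 18))*(-1/447) = 48/513 + (18 - 27)*(-1/447) = 48*(1/513) - 9*(-1/447) = 16/171 + 3/149 = 2897/25479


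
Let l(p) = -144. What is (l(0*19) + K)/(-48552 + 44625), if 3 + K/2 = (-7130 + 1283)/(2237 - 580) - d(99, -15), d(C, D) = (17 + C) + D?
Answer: 84994/929577 ≈ 0.091433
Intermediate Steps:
d(C, D) = 17 + C + D
K = -356350/1657 (K = -6 + 2*((-7130 + 1283)/(2237 - 580) - (17 + 99 - 15)) = -6 + 2*(-5847/1657 - 1*101) = -6 + 2*(-5847*1/1657 - 101) = -6 + 2*(-5847/1657 - 101) = -6 + 2*(-173204/1657) = -6 - 346408/1657 = -356350/1657 ≈ -215.06)
(l(0*19) + K)/(-48552 + 44625) = (-144 - 356350/1657)/(-48552 + 44625) = -594958/1657/(-3927) = -594958/1657*(-1/3927) = 84994/929577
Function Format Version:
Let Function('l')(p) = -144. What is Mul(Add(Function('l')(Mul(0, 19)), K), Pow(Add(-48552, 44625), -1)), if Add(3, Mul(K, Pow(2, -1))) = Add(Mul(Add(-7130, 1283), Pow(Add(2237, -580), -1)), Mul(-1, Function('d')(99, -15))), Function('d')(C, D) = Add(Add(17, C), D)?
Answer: Rational(84994, 929577) ≈ 0.091433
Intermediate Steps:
Function('d')(C, D) = Add(17, C, D)
K = Rational(-356350, 1657) (K = Add(-6, Mul(2, Add(Mul(Add(-7130, 1283), Pow(Add(2237, -580), -1)), Mul(-1, Add(17, 99, -15))))) = Add(-6, Mul(2, Add(Mul(-5847, Pow(1657, -1)), Mul(-1, 101)))) = Add(-6, Mul(2, Add(Mul(-5847, Rational(1, 1657)), -101))) = Add(-6, Mul(2, Add(Rational(-5847, 1657), -101))) = Add(-6, Mul(2, Rational(-173204, 1657))) = Add(-6, Rational(-346408, 1657)) = Rational(-356350, 1657) ≈ -215.06)
Mul(Add(Function('l')(Mul(0, 19)), K), Pow(Add(-48552, 44625), -1)) = Mul(Add(-144, Rational(-356350, 1657)), Pow(Add(-48552, 44625), -1)) = Mul(Rational(-594958, 1657), Pow(-3927, -1)) = Mul(Rational(-594958, 1657), Rational(-1, 3927)) = Rational(84994, 929577)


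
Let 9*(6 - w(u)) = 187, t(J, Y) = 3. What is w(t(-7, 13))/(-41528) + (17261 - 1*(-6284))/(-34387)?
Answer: -8795417369/12852210024 ≈ -0.68435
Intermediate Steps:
w(u) = -133/9 (w(u) = 6 - ⅑*187 = 6 - 187/9 = -133/9)
w(t(-7, 13))/(-41528) + (17261 - 1*(-6284))/(-34387) = -133/9/(-41528) + (17261 - 1*(-6284))/(-34387) = -133/9*(-1/41528) + (17261 + 6284)*(-1/34387) = 133/373752 + 23545*(-1/34387) = 133/373752 - 23545/34387 = -8795417369/12852210024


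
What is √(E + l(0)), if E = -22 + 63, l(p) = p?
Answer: √41 ≈ 6.4031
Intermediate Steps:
E = 41
√(E + l(0)) = √(41 + 0) = √41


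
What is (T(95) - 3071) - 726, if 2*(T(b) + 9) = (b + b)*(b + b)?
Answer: 14244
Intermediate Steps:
T(b) = -9 + 2*b² (T(b) = -9 + ((b + b)*(b + b))/2 = -9 + ((2*b)*(2*b))/2 = -9 + (4*b²)/2 = -9 + 2*b²)
(T(95) - 3071) - 726 = ((-9 + 2*95²) - 3071) - 726 = ((-9 + 2*9025) - 3071) - 726 = ((-9 + 18050) - 3071) - 726 = (18041 - 3071) - 726 = 14970 - 726 = 14244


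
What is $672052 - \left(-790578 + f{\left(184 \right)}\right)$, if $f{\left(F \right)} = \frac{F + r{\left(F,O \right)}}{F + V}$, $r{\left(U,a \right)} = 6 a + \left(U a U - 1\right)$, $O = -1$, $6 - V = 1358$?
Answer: $\frac{1708318161}{1168} \approx 1.4626 \cdot 10^{6}$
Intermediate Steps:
$V = -1352$ ($V = 6 - 1358 = -1352$)
$r{\left(U,a \right)} = -1 + 6 a + a U^{2}$ ($r{\left(U,a \right)} = 6 a + \left(a U^{2} - 1\right) = 6 a + \left(-1 + a U^{2}\right) = -1 + 6 a + a U^{2}$)
$f{\left(F \right)} = \frac{-7 + F - F^{2}}{-1352 + F}$ ($f{\left(F \right)} = \frac{F - \left(7 + F^{2}\right)}{F - 1352} = \frac{F - \left(7 + F^{2}\right)}{-1352 + F} = \frac{-7 + F - F^{2}}{-1352 + F}$)
$672052 - \left(-790578 + f{\left(184 \right)}\right) = 672052 - \left(-790578 + \frac{-7 + 184 - 184^{2}}{-1352 + 184}\right) = 672052 - \left(-790578 + \frac{-7 + 184 - 33856}{-1168}\right) = 672052 - \left(-790578 - \frac{-7 + 184 - 33856}{1168}\right) = 672052 - \left(-790578 - - \frac{33679}{1168}\right) = 672052 - \left(-790578 + \frac{33679}{1168}\right) = 672052 - - \frac{923361425}{1168} = 672052 + \frac{923361425}{1168} = \frac{1708318161}{1168}$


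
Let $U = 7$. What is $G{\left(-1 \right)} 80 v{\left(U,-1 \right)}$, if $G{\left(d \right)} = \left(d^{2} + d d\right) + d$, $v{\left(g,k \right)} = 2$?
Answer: $160$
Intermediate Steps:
$G{\left(d \right)} = d + 2 d^{2}$ ($G{\left(d \right)} = \left(d^{2} + d^{2}\right) + d = 2 d^{2} + d = d + 2 d^{2}$)
$G{\left(-1 \right)} 80 v{\left(U,-1 \right)} = - (1 + 2 \left(-1\right)) 80 \cdot 2 = - (1 - 2) 80 \cdot 2 = \left(-1\right) \left(-1\right) 80 \cdot 2 = 1 \cdot 80 \cdot 2 = 80 \cdot 2 = 160$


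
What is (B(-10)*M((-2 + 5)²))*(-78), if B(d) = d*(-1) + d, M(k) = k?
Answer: 0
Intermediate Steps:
B(d) = 0 (B(d) = -d + d = 0)
(B(-10)*M((-2 + 5)²))*(-78) = (0*(-2 + 5)²)*(-78) = (0*3²)*(-78) = (0*9)*(-78) = 0*(-78) = 0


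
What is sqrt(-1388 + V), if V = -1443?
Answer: I*sqrt(2831) ≈ 53.207*I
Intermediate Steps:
sqrt(-1388 + V) = sqrt(-1388 - 1443) = sqrt(-2831) = I*sqrt(2831)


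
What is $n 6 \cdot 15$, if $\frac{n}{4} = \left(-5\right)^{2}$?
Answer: $9000$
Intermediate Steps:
$n = 100$ ($n = 4 \left(-5\right)^{2} = 4 \cdot 25 = 100$)
$n 6 \cdot 15 = 100 \cdot 6 \cdot 15 = 600 \cdot 15 = 9000$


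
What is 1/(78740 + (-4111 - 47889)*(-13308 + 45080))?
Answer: -1/1652065260 ≈ -6.0530e-10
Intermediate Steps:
1/(78740 + (-4111 - 47889)*(-13308 + 45080)) = 1/(78740 - 52000*31772) = 1/(78740 - 1652144000) = 1/(-1652065260) = -1/1652065260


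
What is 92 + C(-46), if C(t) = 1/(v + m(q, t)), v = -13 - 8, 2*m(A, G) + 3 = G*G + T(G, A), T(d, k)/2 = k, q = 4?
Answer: 191270/2079 ≈ 92.001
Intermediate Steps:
T(d, k) = 2*k
m(A, G) = -3/2 + A + G²/2 (m(A, G) = -3/2 + (G*G + 2*A)/2 = -3/2 + (G² + 2*A)/2 = -3/2 + (A + G²/2) = -3/2 + A + G²/2)
v = -21
C(t) = 1/(-37/2 + t²/2) (C(t) = 1/(-21 + (-3/2 + 4 + t²/2)) = 1/(-21 + (5/2 + t²/2)) = 1/(-37/2 + t²/2))
92 + C(-46) = 92 + 2/(-37 + (-46)²) = 92 + 2/(-37 + 2116) = 92 + 2/2079 = 191270/2079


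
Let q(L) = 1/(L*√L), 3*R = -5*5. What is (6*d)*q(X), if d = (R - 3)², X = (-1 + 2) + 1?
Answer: 578*√2/3 ≈ 272.47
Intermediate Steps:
X = 2 (X = 1 + 1 = 2)
R = -25/3 (R = (-5*5)/3 = (⅓)*(-25) = -25/3 ≈ -8.3333)
q(L) = L^(-3/2) (q(L) = 1/(L^(3/2)) = L^(-3/2))
d = 1156/9 (d = (-25/3 - 3)² = (-34/3)² = 1156/9 ≈ 128.44)
(6*d)*q(X) = (6*(1156/9))/2^(3/2) = 2312*(√2/4)/3 = 578*√2/3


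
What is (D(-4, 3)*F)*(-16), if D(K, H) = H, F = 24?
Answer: -1152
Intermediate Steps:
(D(-4, 3)*F)*(-16) = (3*24)*(-16) = 72*(-16) = -1152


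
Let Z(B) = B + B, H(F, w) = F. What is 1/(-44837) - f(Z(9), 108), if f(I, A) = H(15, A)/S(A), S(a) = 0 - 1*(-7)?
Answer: -672562/313859 ≈ -2.1429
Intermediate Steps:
S(a) = 7 (S(a) = 0 + 7 = 7)
Z(B) = 2*B
f(I, A) = 15/7
1/(-44837) - f(Z(9), 108) = 1/(-44837) - 1*15/7 = -1/44837 - 15/7 = -672562/313859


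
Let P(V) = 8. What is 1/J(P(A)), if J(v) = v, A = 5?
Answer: 1/8 ≈ 0.12500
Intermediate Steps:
1/J(P(A)) = 1/8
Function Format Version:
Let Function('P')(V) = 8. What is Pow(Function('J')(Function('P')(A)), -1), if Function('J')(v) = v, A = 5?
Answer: Rational(1, 8) ≈ 0.12500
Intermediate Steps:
Pow(Function('J')(Function('P')(A)), -1) = Pow(8, -1) = Rational(1, 8)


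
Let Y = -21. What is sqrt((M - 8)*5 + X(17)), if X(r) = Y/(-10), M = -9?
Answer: I*sqrt(8290)/10 ≈ 9.1049*I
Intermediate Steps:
X(r) = 21/10 (X(r) = -21/(-10) = -21*(-1/10) = 21/10)
sqrt((M - 8)*5 + X(17)) = sqrt((-9 - 8)*5 + 21/10) = sqrt(-17*5 + 21/10) = sqrt(-85 + 21/10) = sqrt(-829/10) = I*sqrt(8290)/10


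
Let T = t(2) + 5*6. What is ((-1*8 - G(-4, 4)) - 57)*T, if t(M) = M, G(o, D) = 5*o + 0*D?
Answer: -1440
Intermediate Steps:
G(o, D) = 5*o (G(o, D) = 5*o + 0 = 5*o)
T = 32 (T = 2 + 5*6 = 2 + 30 = 32)
((-1*8 - G(-4, 4)) - 57)*T = ((-1*8 - 5*(-4)) - 57)*32 = ((-8 - 1*(-20)) - 57)*32 = ((-8 + 20) - 57)*32 = (12 - 57)*32 = -45*32 = -1440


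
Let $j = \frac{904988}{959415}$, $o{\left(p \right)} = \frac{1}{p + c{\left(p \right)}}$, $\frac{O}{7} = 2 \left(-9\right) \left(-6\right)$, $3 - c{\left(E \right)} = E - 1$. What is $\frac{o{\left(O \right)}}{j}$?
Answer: $\frac{959415}{3619952} \approx 0.26504$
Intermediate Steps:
$c{\left(E \right)} = 4 - E$ ($c{\left(E \right)} = 3 - \left(E - 1\right) = 3 - \left(-1 + E\right) = 4 - E$)
$O = 756$ ($O = 7 \cdot 2 \left(-9\right) \left(-6\right) = 7 \left(\left(-18\right) \left(-6\right)\right) = 7 \cdot 108 = 756$)
$o{\left(p \right)} = \frac{1}{4}$ ($o{\left(p \right)} = \frac{1}{p - \left(-4 + p\right)} = \frac{1}{4}$)
$j = \frac{904988}{959415}$ ($j = 904988 \cdot \frac{1}{959415} = \frac{904988}{959415} \approx 0.94327$)
$\frac{o{\left(O \right)}}{j} = \frac{1}{4 \cdot \frac{904988}{959415}} = \frac{1}{4} \cdot \frac{959415}{904988} = \frac{959415}{3619952}$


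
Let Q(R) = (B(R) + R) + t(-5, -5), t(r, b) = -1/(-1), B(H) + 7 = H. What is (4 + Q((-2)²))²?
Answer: 36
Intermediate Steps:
B(H) = -7 + H
t(r, b) = 1 (t(r, b) = -1*(-1) = 1)
Q(R) = -6 + 2*R (Q(R) = ((-7 + R) + R) + 1 = (-7 + 2*R) + 1 = -6 + 2*R)
(4 + Q((-2)²))² = (4 + (-6 + 2*(-2)²))² = (4 + (-6 + 2*4))² = (4 + (-6 + 8))² = (4 + 2)² = 6² = 36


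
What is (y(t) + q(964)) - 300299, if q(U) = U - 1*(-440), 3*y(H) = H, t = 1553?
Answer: -895132/3 ≈ -2.9838e+5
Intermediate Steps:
y(H) = H/3
q(U) = 440 + U (q(U) = U + 440 = 440 + U)
(y(t) + q(964)) - 300299 = ((⅓)*1553 + (440 + 964)) - 300299 = (1553/3 + 1404) - 300299 = 5765/3 - 300299 = -895132/3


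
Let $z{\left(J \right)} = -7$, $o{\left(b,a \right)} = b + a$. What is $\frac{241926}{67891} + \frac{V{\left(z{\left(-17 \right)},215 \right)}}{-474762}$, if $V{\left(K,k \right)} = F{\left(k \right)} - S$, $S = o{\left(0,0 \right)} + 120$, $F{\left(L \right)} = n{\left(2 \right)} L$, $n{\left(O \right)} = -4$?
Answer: $\frac{57461902396}{16116033471} \approx 3.5655$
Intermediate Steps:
$o{\left(b,a \right)} = a + b$
$F{\left(L \right)} = - 4 L$
$S = 120$ ($S = \left(0 + 0\right) + 120 = 0 + 120 = 120$)
$V{\left(K,k \right)} = -120 - 4 k$ ($V{\left(K,k \right)} = - 4 k - 120 = -120 - 4 k$)
$\frac{241926}{67891} + \frac{V{\left(z{\left(-17 \right)},215 \right)}}{-474762} = \frac{241926}{67891} + \frac{-120 - 860}{-474762} = 241926 \cdot \frac{1}{67891} + \left(-120 - 860\right) \left(- \frac{1}{474762}\right) = \frac{241926}{67891} - - \frac{490}{237381} = \frac{241926}{67891} + \frac{490}{237381} = \frac{57461902396}{16116033471}$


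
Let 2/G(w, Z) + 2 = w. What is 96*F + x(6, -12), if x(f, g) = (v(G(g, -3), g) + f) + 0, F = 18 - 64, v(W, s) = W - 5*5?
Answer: -31046/7 ≈ -4435.1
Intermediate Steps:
G(w, Z) = 2/(-2 + w)
v(W, s) = -25 + W (v(W, s) = W - 25 = -25 + W)
F = -46
x(f, g) = -25 + f + 2/(-2 + g) (x(f, g) = ((-25 + 2/(-2 + g)) + f) + 0 = (-25 + f + 2/(-2 + g)) + 0 = -25 + f + 2/(-2 + g))
96*F + x(6, -12) = 96*(-46) + (2 + (-25 + 6)*(-2 - 12))/(-2 - 12) = -4416 + (2 - 19*(-14))/(-14) = -4416 - (2 + 266)/14 = -4416 - 1/14*268 = -4416 - 134/7 = -31046/7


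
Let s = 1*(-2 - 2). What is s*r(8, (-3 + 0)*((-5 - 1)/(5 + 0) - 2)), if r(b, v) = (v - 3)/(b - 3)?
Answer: -132/25 ≈ -5.2800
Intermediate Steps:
r(b, v) = (-3 + v)/(-3 + b)
s = -4 (s = 1*(-4) = -4)
s*r(8, (-3 + 0)*((-5 - 1)/(5 + 0) - 2)) = -4*(-3 + (-3 + 0)*((-5 - 1)/(5 + 0) - 2))/(-3 + 8) = -4*(-3 - 3*(-6/5 - 2))/5 = -4*(-3 - 3*(-16/5))/5 = -4*(-3 + 48/5)/5 = -4*33/(5*5) = -4*33/25 = -132/25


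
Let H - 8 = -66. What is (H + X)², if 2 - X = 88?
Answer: 20736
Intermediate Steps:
H = -58 (H = 8 - 66 = -58)
X = -86 (X = 2 - 1*88 = 2 - 88 = -86)
(H + X)² = (-58 - 86)² = (-144)² = 20736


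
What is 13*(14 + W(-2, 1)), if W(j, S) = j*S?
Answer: 156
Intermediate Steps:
W(j, S) = S*j
13*(14 + W(-2, 1)) = 13*(14 + 1*(-2)) = 13*(14 - 2) = 13*12 = 156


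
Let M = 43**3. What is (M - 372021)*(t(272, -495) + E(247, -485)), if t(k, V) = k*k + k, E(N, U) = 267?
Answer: -21799020822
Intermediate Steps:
M = 79507
t(k, V) = k + k**2 (t(k, V) = k**2 + k = k + k**2)
(M - 372021)*(t(272, -495) + E(247, -485)) = (79507 - 372021)*(272*(1 + 272) + 267) = -292514*(272*273 + 267) = -292514*(74256 + 267) = -292514*74523 = -21799020822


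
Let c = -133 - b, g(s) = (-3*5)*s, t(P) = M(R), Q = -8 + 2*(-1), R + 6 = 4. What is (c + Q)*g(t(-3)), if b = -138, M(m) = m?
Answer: -150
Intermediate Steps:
R = -2 (R = -6 + 4 = -2)
Q = -10 (Q = -8 - 2 = -10)
t(P) = -2
g(s) = -15*s
c = 5 (c = -133 - 1*(-138) = -133 + 138 = 5)
(c + Q)*g(t(-3)) = (5 - 10)*(-15*(-2)) = -5*30 = -150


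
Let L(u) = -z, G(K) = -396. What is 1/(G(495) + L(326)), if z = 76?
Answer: -1/472 ≈ -0.0021186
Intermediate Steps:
L(u) = -76 (L(u) = -1*76 = -76)
1/(G(495) + L(326)) = 1/(-396 - 76) = 1/(-472) = -1/472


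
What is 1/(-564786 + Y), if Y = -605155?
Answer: -1/1169941 ≈ -8.5474e-7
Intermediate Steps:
1/(-564786 + Y) = 1/(-564786 - 605155) = 1/(-1169941) = -1/1169941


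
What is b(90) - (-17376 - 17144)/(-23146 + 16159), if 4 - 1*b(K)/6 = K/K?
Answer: 91246/6987 ≈ 13.059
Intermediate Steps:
b(K) = 18 (b(K) = 24 - 6*K/K = 24 - 6*1 = 24 - 6 = 18)
b(90) - (-17376 - 17144)/(-23146 + 16159) = 18 - (-17376 - 17144)/(-23146 + 16159) = 18 - (-34520)/(-6987) = 18 - (-34520)*(-1)/6987 = 18 - 1*34520/6987 = 18 - 34520/6987 = 91246/6987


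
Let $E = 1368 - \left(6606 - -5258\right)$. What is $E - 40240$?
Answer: $-50736$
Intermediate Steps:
$E = -10496$ ($E = 1368 - \left(6606 + 5258\right) = 1368 - 11864 = -10496$)
$E - 40240 = -10496 - 40240 = -50736$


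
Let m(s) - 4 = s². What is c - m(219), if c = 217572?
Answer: 169607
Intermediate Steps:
m(s) = 4 + s²
c - m(219) = 217572 - (4 + 219²) = 217572 - (4 + 47961) = 217572 - 1*47965 = 217572 - 47965 = 169607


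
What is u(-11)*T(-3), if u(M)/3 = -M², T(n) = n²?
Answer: -3267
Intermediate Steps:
u(M) = -3*M² (u(M) = 3*(-M²) = -3*M²)
u(-11)*T(-3) = -3*(-11)²*(-3)² = -3*121*9 = -363*9 = -3267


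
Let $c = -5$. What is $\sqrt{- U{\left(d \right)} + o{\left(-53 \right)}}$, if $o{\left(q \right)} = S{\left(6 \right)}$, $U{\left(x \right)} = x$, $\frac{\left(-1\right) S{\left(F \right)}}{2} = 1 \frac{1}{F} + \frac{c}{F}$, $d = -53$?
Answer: $\frac{\sqrt{489}}{3} \approx 7.3711$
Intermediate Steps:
$S{\left(F \right)} = \frac{8}{F}$ ($S{\left(F \right)} = - 2 \left(1 \frac{1}{F} - \frac{5}{F}\right) = - 2 \left(\frac{1}{F} - \frac{5}{F}\right) = - 2 \left(- \frac{4}{F}\right) = \frac{8}{F}$)
$o{\left(q \right)} = \frac{4}{3}$ ($o{\left(q \right)} = \frac{8}{6} = 8 \cdot \frac{1}{6} = \frac{4}{3}$)
$\sqrt{- U{\left(d \right)} + o{\left(-53 \right)}} = \sqrt{\left(-1\right) \left(-53\right) + \frac{4}{3}} = \sqrt{53 + \frac{4}{3}} = \sqrt{\frac{163}{3}} = \frac{\sqrt{489}}{3}$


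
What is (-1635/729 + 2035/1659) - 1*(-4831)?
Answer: 649048399/134379 ≈ 4830.0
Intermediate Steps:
(-1635/729 + 2035/1659) - 1*(-4831) = (-1635*1/729 + 2035*(1/1659)) + 4831 = (-545/243 + 2035/1659) + 4831 = -136550/134379 + 4831 = 649048399/134379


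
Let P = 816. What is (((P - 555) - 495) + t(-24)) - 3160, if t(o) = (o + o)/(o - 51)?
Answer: -84834/25 ≈ -3393.4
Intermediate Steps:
t(o) = 2*o/(-51 + o) (t(o) = (2*o)/(-51 + o) = 2*o/(-51 + o))
(((P - 555) - 495) + t(-24)) - 3160 = (((816 - 555) - 495) + 2*(-24)/(-51 - 24)) - 3160 = ((261 - 495) + 2*(-24)/(-75)) - 3160 = (-234 + 2*(-24)*(-1/75)) - 3160 = (-234 + 16/25) - 3160 = -5834/25 - 3160 = -84834/25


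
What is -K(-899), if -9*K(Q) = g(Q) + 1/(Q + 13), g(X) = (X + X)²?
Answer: 954754781/2658 ≈ 3.5920e+5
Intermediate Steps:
g(X) = 4*X² (g(X) = (2*X)² = 4*X²)
K(Q) = -4*Q²/9 - 1/(9*(13 + Q)) (K(Q) = -(4*Q² + 1/(Q + 13))/9 = -(4*Q² + 1/(13 + Q))/9 = -(1/(13 + Q) + 4*Q²)/9 = -4*Q²/9 - 1/(9*(13 + Q)))
-K(-899) = -(-1 - 52*(-899)² - 4*(-899)³)/(9*(13 - 899)) = -(-1 - 52*808201 - 4*(-726572699))/(9*(-886)) = -(-1)*(-1 - 42026452 + 2906290796)/(9*886) = -(-1)*2864264343/(9*886) = -1*(-954754781/2658) = 954754781/2658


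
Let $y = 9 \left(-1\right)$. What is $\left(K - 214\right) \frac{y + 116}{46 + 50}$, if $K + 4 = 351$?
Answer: $\frac{14231}{96} \approx 148.24$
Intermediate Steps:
$y = -9$
$K = 347$ ($K = -4 + 351 = 347$)
$\left(K - 214\right) \frac{y + 116}{46 + 50} = \left(347 - 214\right) \frac{-9 + 116}{46 + 50} = 133 \cdot \frac{107}{96} = \frac{14231}{96}$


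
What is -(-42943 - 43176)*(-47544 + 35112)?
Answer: -1070631408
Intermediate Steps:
-(-42943 - 43176)*(-47544 + 35112) = -(-86119)*(-12432) = -1*1070631408 = -1070631408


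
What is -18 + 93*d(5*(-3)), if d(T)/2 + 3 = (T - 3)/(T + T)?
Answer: -2322/5 ≈ -464.40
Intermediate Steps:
d(T) = -6 + (-3 + T)/T (d(T) = -6 + 2*((T - 3)/(T + T)) = -6 + 2*((-3 + T)/((2*T))) = -6 + 2*((-3 + T)*(1/(2*T))) = -6 + 2*((-3 + T)/(2*T)) = -6 + (-3 + T)/T)
-18 + 93*d(5*(-3)) = -18 + 93*(-5 - 3/(5*(-3))) = -18 + 93*(-5 - 3/(-15)) = -18 + 93*(-5 - 3*(-1/15)) = -18 + 93*(-5 + 1/5) = -18 + 93*(-24/5) = -18 - 2232/5 = -2322/5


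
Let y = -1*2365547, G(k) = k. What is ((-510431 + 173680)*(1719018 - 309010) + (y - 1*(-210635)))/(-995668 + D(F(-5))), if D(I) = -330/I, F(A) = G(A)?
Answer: 237411879460/497801 ≈ 4.7692e+5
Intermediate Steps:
F(A) = A
y = -2365547
((-510431 + 173680)*(1719018 - 309010) + (y - 1*(-210635)))/(-995668 + D(F(-5))) = ((-510431 + 173680)*(1719018 - 309010) + (-2365547 - 1*(-210635)))/(-995668 - 330/(-5)) = (-336751*1410008 + (-2365547 + 210635))/(-995668 - 330*(-1/5)) = (-474821604008 - 2154912)/(-995668 + 66) = -474823758920/(-995602) = -474823758920*(-1/995602) = 237411879460/497801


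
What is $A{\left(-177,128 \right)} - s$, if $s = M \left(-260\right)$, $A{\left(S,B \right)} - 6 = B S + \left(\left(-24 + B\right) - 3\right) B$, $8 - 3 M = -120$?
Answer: $\frac{4114}{3} \approx 1371.3$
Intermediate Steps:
$M = \frac{128}{3}$ ($M = \frac{8}{3} - -40 = \frac{8}{3} + 40 = \frac{128}{3} \approx 42.667$)
$A{\left(S,B \right)} = 6 + B S + B \left(-27 + B\right)$ ($A{\left(S,B \right)} = 6 + \left(B S + \left(\left(-24 + B\right) - 3\right) B\right) = 6 + \left(B S + \left(-27 + B\right) B\right) = 6 + \left(B S + B \left(-27 + B\right)\right) = 6 + B S + B \left(-27 + B\right)$)
$s = - \frac{33280}{3}$ ($s = \frac{128}{3} \left(-260\right) = - \frac{33280}{3} \approx -11093.0$)
$A{\left(-177,128 \right)} - s = \left(6 + 128^{2} - 3456 + 128 \left(-177\right)\right) - - \frac{33280}{3} = \left(6 + 16384 - 3456 - 22656\right) + \frac{33280}{3} = -9722 + \frac{33280}{3} = \frac{4114}{3}$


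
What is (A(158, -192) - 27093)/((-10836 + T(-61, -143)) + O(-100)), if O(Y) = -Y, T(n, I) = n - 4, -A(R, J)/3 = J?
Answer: 26517/10801 ≈ 2.4551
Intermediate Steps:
A(R, J) = -3*J
T(n, I) = -4 + n
(A(158, -192) - 27093)/((-10836 + T(-61, -143)) + O(-100)) = (-3*(-192) - 27093)/((-10836 + (-4 - 61)) - 1*(-100)) = (576 - 27093)/((-10836 - 65) + 100) = -26517/(-10901 + 100) = -26517/(-10801) = -26517*(-1/10801) = 26517/10801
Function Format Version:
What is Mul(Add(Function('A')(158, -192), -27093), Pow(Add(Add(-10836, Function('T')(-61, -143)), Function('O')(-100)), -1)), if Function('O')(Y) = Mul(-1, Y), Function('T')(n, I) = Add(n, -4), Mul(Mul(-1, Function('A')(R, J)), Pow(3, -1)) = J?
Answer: Rational(26517, 10801) ≈ 2.4551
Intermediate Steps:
Function('A')(R, J) = Mul(-3, J)
Function('T')(n, I) = Add(-4, n)
Mul(Add(Function('A')(158, -192), -27093), Pow(Add(Add(-10836, Function('T')(-61, -143)), Function('O')(-100)), -1)) = Mul(Add(Mul(-3, -192), -27093), Pow(Add(Add(-10836, Add(-4, -61)), Mul(-1, -100)), -1)) = Mul(Add(576, -27093), Pow(Add(Add(-10836, -65), 100), -1)) = Mul(-26517, Pow(Add(-10901, 100), -1)) = Mul(-26517, Pow(-10801, -1)) = Mul(-26517, Rational(-1, 10801)) = Rational(26517, 10801)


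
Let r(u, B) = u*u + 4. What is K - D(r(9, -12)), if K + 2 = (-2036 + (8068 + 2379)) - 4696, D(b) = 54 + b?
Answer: 3574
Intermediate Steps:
r(u, B) = 4 + u² (r(u, B) = u² + 4 = 4 + u²)
K = 3713 (K = -2 + ((-2036 + (8068 + 2379)) - 4696) = -2 + ((-2036 + 10447) - 4696) = -2 + (8411 - 4696) = -2 + 3715 = 3713)
K - D(r(9, -12)) = 3713 - (54 + (4 + 9²)) = 3713 - (54 + (4 + 81)) = 3713 - (54 + 85) = 3713 - 1*139 = 3713 - 139 = 3574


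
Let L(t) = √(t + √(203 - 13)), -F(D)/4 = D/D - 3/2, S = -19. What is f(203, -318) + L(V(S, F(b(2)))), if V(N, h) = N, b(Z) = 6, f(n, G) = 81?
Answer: 81 + √(-19 + √190) ≈ 81.0 + 2.2838*I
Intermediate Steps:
F(D) = 2 (F(D) = -4*(D/D - 3/2) = -4*(1 - 3*½) = -4*(1 - 3/2) = -4*(-½) = 2)
L(t) = √(t + √190)
f(203, -318) + L(V(S, F(b(2)))) = 81 + √(-19 + √190)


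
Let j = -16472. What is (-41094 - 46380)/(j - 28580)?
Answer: 43737/22526 ≈ 1.9416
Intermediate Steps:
(-41094 - 46380)/(j - 28580) = (-41094 - 46380)/(-16472 - 28580) = -87474/(-45052) = -87474*(-1/45052) = 43737/22526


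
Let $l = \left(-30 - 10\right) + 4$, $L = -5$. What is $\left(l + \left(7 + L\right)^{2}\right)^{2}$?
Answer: $1024$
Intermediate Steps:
$l = -36$ ($l = \left(-30 - 10\right) + 4 = -40 + 4 = -36$)
$\left(l + \left(7 + L\right)^{2}\right)^{2} = \left(-36 + \left(7 - 5\right)^{2}\right)^{2} = \left(-36 + 2^{2}\right)^{2} = \left(-36 + 4\right)^{2} = \left(-32\right)^{2} = 1024$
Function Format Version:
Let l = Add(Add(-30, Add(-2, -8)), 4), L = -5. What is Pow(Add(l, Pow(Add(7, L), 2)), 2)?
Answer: 1024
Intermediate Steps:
l = -36 (l = Add(Add(-30, -10), 4) = Add(-40, 4) = -36)
Pow(Add(l, Pow(Add(7, L), 2)), 2) = Pow(Add(-36, Pow(Add(7, -5), 2)), 2) = Pow(Add(-36, Pow(2, 2)), 2) = Pow(Add(-36, 4), 2) = Pow(-32, 2) = 1024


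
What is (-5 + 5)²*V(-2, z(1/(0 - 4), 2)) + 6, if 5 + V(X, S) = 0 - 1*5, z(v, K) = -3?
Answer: 6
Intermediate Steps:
V(X, S) = -10 (V(X, S) = -5 + (0 - 1*5) = -5 + (0 - 5) = -5 - 5 = -10)
(-5 + 5)²*V(-2, z(1/(0 - 4), 2)) + 6 = (-5 + 5)²*(-10) + 6 = 0²*(-10) + 6 = 0*(-10) + 6 = 0 + 6 = 6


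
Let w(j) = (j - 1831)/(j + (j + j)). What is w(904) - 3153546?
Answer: -2850805893/904 ≈ -3.1535e+6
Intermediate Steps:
w(j) = (-1831 + j)/(3*j) (w(j) = (-1831 + j)/(j + 2*j) = (-1831 + j)/((3*j)) = (-1831 + j)*(1/(3*j)) = (-1831 + j)/(3*j))
w(904) - 3153546 = (1/3)*(-1831 + 904)/904 - 3153546 = (1/3)*(1/904)*(-927) - 3153546 = -309/904 - 3153546 = -2850805893/904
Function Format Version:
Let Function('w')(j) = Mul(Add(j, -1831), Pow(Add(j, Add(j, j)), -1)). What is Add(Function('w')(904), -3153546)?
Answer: Rational(-2850805893, 904) ≈ -3.1535e+6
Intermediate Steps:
Function('w')(j) = Mul(Rational(1, 3), Pow(j, -1), Add(-1831, j)) (Function('w')(j) = Mul(Add(-1831, j), Pow(Add(j, Mul(2, j)), -1)) = Mul(Add(-1831, j), Pow(Mul(3, j), -1)) = Mul(Add(-1831, j), Mul(Rational(1, 3), Pow(j, -1))) = Mul(Rational(1, 3), Pow(j, -1), Add(-1831, j)))
Add(Function('w')(904), -3153546) = Add(Mul(Rational(1, 3), Pow(904, -1), Add(-1831, 904)), -3153546) = Add(Mul(Rational(1, 3), Rational(1, 904), -927), -3153546) = Add(Rational(-309, 904), -3153546) = Rational(-2850805893, 904)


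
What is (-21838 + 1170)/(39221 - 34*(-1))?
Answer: -20668/39255 ≈ -0.52651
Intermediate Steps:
(-21838 + 1170)/(39221 - 34*(-1)) = -20668/(39221 + 34) = -20668/39255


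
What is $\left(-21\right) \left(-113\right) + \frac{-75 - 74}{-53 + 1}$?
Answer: $\frac{123545}{52} \approx 2375.9$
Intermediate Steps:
$\left(-21\right) \left(-113\right) + \frac{-75 - 74}{-53 + 1} = 2373 - \frac{149}{-52} = 2373 - - \frac{149}{52} = 2373 + \frac{149}{52} = \frac{123545}{52}$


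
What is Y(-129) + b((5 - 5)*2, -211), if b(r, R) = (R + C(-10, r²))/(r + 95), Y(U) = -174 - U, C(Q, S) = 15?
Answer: -4471/95 ≈ -47.063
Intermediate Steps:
b(r, R) = (15 + R)/(95 + r) (b(r, R) = (R + 15)/(r + 95) = (15 + R)/(95 + r))
Y(-129) + b((5 - 5)*2, -211) = (-174 - 1*(-129)) + (15 - 211)/(95 + (5 - 5)*2) = (-174 + 129) - 196/(95 + 0*2) = -45 - 196/(95 + 0) = -45 - 196/95 = -4471/95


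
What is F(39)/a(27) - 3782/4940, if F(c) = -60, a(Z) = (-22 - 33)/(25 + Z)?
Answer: 1520479/27170 ≈ 55.962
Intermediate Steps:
a(Z) = -55/(25 + Z)
F(39)/a(27) - 3782/4940 = -60/((-55/(25 + 27))) - 3782/4940 = -60/((-55/52)) - 3782*1/4940 = -60/((-55*1/52)) - 1891/2470 = -60/(-55/52) - 1891/2470 = -60*(-52/55) - 1891/2470 = 624/11 - 1891/2470 = 1520479/27170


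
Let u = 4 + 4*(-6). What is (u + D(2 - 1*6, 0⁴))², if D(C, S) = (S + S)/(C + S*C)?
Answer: 400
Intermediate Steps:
D(C, S) = 2*S/(C + C*S) (D(C, S) = (2*S)/(C + C*S) = 2*S/(C + C*S))
u = -20 (u = 4 - 24 = -20)
(u + D(2 - 1*6, 0⁴))² = (-20 + 2*0⁴/((2 - 1*6)*(1 + 0⁴)))² = (-20 + 2*0/((2 - 6)*(1 + 0)))² = (-20 + 2*0/(-4*1))² = (-20 + 2*0*(-¼)*1)² = (-20 + 0)² = (-20)² = 400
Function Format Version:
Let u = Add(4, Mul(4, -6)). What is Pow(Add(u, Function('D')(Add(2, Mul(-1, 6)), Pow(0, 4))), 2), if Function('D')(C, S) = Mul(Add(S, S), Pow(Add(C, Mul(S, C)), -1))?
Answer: 400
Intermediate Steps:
Function('D')(C, S) = Mul(2, S, Pow(Add(C, Mul(C, S)), -1)) (Function('D')(C, S) = Mul(Mul(2, S), Pow(Add(C, Mul(C, S)), -1)) = Mul(2, S, Pow(Add(C, Mul(C, S)), -1)))
u = -20 (u = Add(4, -24) = -20)
Pow(Add(u, Function('D')(Add(2, Mul(-1, 6)), Pow(0, 4))), 2) = Pow(Add(-20, Mul(2, Pow(0, 4), Pow(Add(2, Mul(-1, 6)), -1), Pow(Add(1, Pow(0, 4)), -1))), 2) = Pow(Add(-20, Mul(2, 0, Pow(Add(2, -6), -1), Pow(Add(1, 0), -1))), 2) = Pow(Add(-20, Mul(2, 0, Pow(-4, -1), Pow(1, -1))), 2) = Pow(Add(-20, Mul(2, 0, Rational(-1, 4), 1)), 2) = Pow(Add(-20, 0), 2) = Pow(-20, 2) = 400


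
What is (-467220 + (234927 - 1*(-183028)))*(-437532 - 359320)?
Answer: 39256913780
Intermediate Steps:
(-467220 + (234927 - 1*(-183028)))*(-437532 - 359320) = (-467220 + (234927 + 183028))*(-796852) = (-467220 + 417955)*(-796852) = -49265*(-796852) = 39256913780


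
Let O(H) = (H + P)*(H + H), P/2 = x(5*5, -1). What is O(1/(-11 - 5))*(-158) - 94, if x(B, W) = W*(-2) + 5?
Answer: 11601/64 ≈ 181.27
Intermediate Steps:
x(B, W) = 5 - 2*W (x(B, W) = -2*W + 5 = 5 - 2*W)
P = 14 (P = 2*(5 - 2*(-1)) = 2*(5 + 2) = 2*7 = 14)
O(H) = 2*H*(14 + H) (O(H) = (H + 14)*(H + H) = (14 + H)*(2*H) = 2*H*(14 + H))
O(1/(-11 - 5))*(-158) - 94 = (2*(14 + 1/(-11 - 5))/(-11 - 5))*(-158) - 94 = (2*(14 + 1/(-16))/(-16))*(-158) - 94 = (2*(-1/16)*(14 - 1/16))*(-158) - 94 = (2*(-1/16)*(223/16))*(-158) - 94 = -223/128*(-158) - 94 = 17617/64 - 94 = 11601/64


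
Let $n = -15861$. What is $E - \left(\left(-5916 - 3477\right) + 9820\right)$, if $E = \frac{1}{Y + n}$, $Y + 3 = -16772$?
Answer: $- \frac{13935573}{32636} \approx -427.0$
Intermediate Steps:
$Y = -16775$ ($Y = -3 - 16772 = -16775$)
$E = - \frac{1}{32636}$ ($E = \frac{1}{-16775 - 15861} = \frac{1}{-32636} = - \frac{1}{32636} \approx -3.0641 \cdot 10^{-5}$)
$E - \left(\left(-5916 - 3477\right) + 9820\right) = - \frac{1}{32636} - \left(\left(-5916 - 3477\right) + 9820\right) = - \frac{1}{32636} - \left(-9393 + 9820\right) = - \frac{1}{32636} - 427 = - \frac{13935573}{32636}$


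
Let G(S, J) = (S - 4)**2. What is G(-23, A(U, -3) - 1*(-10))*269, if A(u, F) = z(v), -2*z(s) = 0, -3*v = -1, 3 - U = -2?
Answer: 196101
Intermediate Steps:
U = 5 (U = 3 - 1*(-2) = 3 + 2 = 5)
v = 1/3 (v = -1/3*(-1) = 1/3 ≈ 0.33333)
z(s) = 0 (z(s) = -1/2*0 = 0)
A(u, F) = 0
G(S, J) = (-4 + S)**2
G(-23, A(U, -3) - 1*(-10))*269 = (-4 - 23)**2*269 = (-27)**2*269 = 729*269 = 196101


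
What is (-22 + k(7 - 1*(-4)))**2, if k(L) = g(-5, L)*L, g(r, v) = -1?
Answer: 1089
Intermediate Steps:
k(L) = -L
(-22 + k(7 - 1*(-4)))**2 = (-22 - (7 - 1*(-4)))**2 = (-22 - (7 + 4))**2 = (-22 - 1*11)**2 = (-22 - 11)**2 = (-33)**2 = 1089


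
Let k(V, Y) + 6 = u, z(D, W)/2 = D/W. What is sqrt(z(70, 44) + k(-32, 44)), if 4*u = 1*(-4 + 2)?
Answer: I*sqrt(1606)/22 ≈ 1.8216*I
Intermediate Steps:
z(D, W) = 2*D/W (z(D, W) = 2*(D/W) = 2*D/W)
u = -1/2 (u = (1*(-4 + 2))/4 = (1*(-2))/4 = (1/4)*(-2) = -1/2 ≈ -0.50000)
k(V, Y) = -13/2 (k(V, Y) = -6 - 1/2 = -13/2)
sqrt(z(70, 44) + k(-32, 44)) = sqrt(2*70/44 - 13/2) = sqrt(2*70*(1/44) - 13/2) = sqrt(35/11 - 13/2) = sqrt(-73/22) = I*sqrt(1606)/22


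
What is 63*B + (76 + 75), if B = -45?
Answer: -2684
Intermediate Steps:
63*B + (76 + 75) = 63*(-45) + (76 + 75) = -2835 + 151 = -2684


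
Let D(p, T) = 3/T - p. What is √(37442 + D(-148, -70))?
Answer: √184190790/70 ≈ 193.88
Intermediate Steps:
D(p, T) = -p + 3/T
√(37442 + D(-148, -70)) = √(37442 + (-1*(-148) + 3/(-70))) = √(37442 + (148 + 3*(-1/70))) = √(37442 + (148 - 3/70)) = √(37442 + 10357/70) = √(2631297/70) = √184190790/70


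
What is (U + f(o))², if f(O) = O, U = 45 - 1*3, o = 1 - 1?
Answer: 1764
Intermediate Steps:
o = 0
U = 42 (U = 45 - 3 = 42)
(U + f(o))² = (42 + 0)² = 42² = 1764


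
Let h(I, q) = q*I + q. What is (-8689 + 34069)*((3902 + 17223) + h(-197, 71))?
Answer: 182964420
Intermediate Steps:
h(I, q) = q + I*q (h(I, q) = I*q + q = q + I*q)
(-8689 + 34069)*((3902 + 17223) + h(-197, 71)) = (-8689 + 34069)*((3902 + 17223) + 71*(1 - 197)) = 25380*(21125 + 71*(-196)) = 25380*(21125 - 13916) = 25380*7209 = 182964420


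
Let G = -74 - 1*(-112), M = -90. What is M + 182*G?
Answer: 6826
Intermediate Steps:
G = 38 (G = -74 + 112 = 38)
M + 182*G = -90 + 182*38 = -90 + 6916 = 6826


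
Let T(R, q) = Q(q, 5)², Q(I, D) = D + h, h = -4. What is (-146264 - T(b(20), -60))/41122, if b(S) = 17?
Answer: -146265/41122 ≈ -3.5569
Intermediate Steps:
Q(I, D) = -4 + D (Q(I, D) = D - 4 = -4 + D)
T(R, q) = 1 (T(R, q) = (-4 + 5)² = 1² = 1)
(-146264 - T(b(20), -60))/41122 = (-146264 - 1*1)/41122 = (-146264 - 1)*(1/41122) = -146265*1/41122 = -146265/41122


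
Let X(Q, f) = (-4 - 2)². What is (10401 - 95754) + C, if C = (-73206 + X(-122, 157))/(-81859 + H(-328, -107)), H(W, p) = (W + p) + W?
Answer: -3525981198/41311 ≈ -85352.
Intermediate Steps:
H(W, p) = p + 2*W
X(Q, f) = 36 (X(Q, f) = (-6)² = 36)
C = 36585/41311 (C = (-73206 + 36)/(-81859 + (-107 + 2*(-328))) = -73170/(-81859 + (-107 - 656)) = -73170/(-81859 - 763) = -73170/(-82622) = -73170*(-1/82622) = 36585/41311 ≈ 0.88560)
(10401 - 95754) + C = (10401 - 95754) + 36585/41311 = -85353 + 36585/41311 = -3525981198/41311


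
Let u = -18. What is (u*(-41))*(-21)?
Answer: -15498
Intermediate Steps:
(u*(-41))*(-21) = -18*(-41)*(-21) = 738*(-21) = -15498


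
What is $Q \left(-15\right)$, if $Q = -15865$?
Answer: $237975$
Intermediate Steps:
$Q \left(-15\right) = \left(-15865\right) \left(-15\right) = 237975$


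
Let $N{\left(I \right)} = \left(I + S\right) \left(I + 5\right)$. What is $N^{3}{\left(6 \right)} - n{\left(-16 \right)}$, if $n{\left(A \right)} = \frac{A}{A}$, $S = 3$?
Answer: $970298$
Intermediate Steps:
$n{\left(A \right)} = 1$
$N{\left(I \right)} = \left(3 + I\right) \left(5 + I\right)$ ($N{\left(I \right)} = \left(I + 3\right) \left(I + 5\right) = \left(3 + I\right) \left(5 + I\right)$)
$N^{3}{\left(6 \right)} - n{\left(-16 \right)} = \left(15 + 6^{2} + 8 \cdot 6\right)^{3} - 1 = \left(15 + 36 + 48\right)^{3} - 1 = 99^{3} - 1 = 970299 - 1 = 970298$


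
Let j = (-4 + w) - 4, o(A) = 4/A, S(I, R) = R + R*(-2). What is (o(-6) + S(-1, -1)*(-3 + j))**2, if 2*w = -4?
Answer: 1681/9 ≈ 186.78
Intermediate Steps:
w = -2 (w = (1/2)*(-4) = -2)
S(I, R) = -R (S(I, R) = R - 2*R = -R)
j = -10 (j = (-4 - 2) - 4 = -6 - 4 = -10)
(o(-6) + S(-1, -1)*(-3 + j))**2 = (4/(-6) + (-1*(-1))*(-3 - 10))**2 = (4*(-1/6) + 1*(-13))**2 = (-2/3 - 13)**2 = (-41/3)**2 = 1681/9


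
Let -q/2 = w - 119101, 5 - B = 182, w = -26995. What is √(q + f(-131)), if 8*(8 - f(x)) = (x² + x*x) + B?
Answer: √4606910/4 ≈ 536.59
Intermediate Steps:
B = -177 (B = 5 - 1*182 = 5 - 182 = -177)
q = 292192 (q = -2*(-26995 - 119101) = -2*(-146096) = 292192)
f(x) = 241/8 - x²/4 (f(x) = 8 - ((x² + x*x) - 177)/8 = 8 - ((x² + x²) - 177)/8 = 8 - (2*x² - 177)/8 = 8 - (-177 + 2*x²)/8 = 8 + (177/8 - x²/4) = 241/8 - x²/4)
√(q + f(-131)) = √(292192 + (241/8 - ¼*(-131)²)) = √(292192 + (241/8 - ¼*17161)) = √(292192 + (241/8 - 17161/4)) = √(292192 - 34081/8) = √(2303455/8) = √4606910/4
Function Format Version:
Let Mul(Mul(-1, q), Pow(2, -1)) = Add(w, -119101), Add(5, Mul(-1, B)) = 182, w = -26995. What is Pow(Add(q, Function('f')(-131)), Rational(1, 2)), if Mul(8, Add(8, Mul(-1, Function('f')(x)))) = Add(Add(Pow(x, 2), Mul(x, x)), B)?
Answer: Mul(Rational(1, 4), Pow(4606910, Rational(1, 2))) ≈ 536.59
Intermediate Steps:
B = -177 (B = Add(5, Mul(-1, 182)) = Add(5, -182) = -177)
q = 292192 (q = Mul(-2, Add(-26995, -119101)) = Mul(-2, -146096) = 292192)
Function('f')(x) = Add(Rational(241, 8), Mul(Rational(-1, 4), Pow(x, 2))) (Function('f')(x) = Add(8, Mul(Rational(-1, 8), Add(Add(Pow(x, 2), Mul(x, x)), -177))) = Add(8, Mul(Rational(-1, 8), Add(Add(Pow(x, 2), Pow(x, 2)), -177))) = Add(8, Mul(Rational(-1, 8), Add(Mul(2, Pow(x, 2)), -177))) = Add(8, Mul(Rational(-1, 8), Add(-177, Mul(2, Pow(x, 2))))) = Add(8, Add(Rational(177, 8), Mul(Rational(-1, 4), Pow(x, 2)))) = Add(Rational(241, 8), Mul(Rational(-1, 4), Pow(x, 2))))
Pow(Add(q, Function('f')(-131)), Rational(1, 2)) = Pow(Add(292192, Add(Rational(241, 8), Mul(Rational(-1, 4), Pow(-131, 2)))), Rational(1, 2)) = Pow(Add(292192, Add(Rational(241, 8), Mul(Rational(-1, 4), 17161))), Rational(1, 2)) = Pow(Add(292192, Add(Rational(241, 8), Rational(-17161, 4))), Rational(1, 2)) = Pow(Add(292192, Rational(-34081, 8)), Rational(1, 2)) = Pow(Rational(2303455, 8), Rational(1, 2)) = Mul(Rational(1, 4), Pow(4606910, Rational(1, 2)))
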